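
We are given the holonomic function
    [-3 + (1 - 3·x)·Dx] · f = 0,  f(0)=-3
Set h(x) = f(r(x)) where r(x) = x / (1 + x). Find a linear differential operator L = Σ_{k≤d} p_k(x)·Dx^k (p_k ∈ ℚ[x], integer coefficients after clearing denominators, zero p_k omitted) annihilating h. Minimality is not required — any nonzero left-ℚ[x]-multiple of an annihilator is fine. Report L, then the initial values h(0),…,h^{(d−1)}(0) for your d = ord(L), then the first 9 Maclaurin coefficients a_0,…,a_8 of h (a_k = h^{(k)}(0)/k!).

L = 3 + (-1 + x + 2·x^2)·Dx  (order 1).
h: a_k = -3, -9, -18, -36, -72, -144, -288, -576, -1152, …
ICs: h(0) = -3.

f: a_k = -3, -9, -27, -81, -243, -729, -2187, -6561, -19683, …
Change of var in L_f (x↦r) gives L₀.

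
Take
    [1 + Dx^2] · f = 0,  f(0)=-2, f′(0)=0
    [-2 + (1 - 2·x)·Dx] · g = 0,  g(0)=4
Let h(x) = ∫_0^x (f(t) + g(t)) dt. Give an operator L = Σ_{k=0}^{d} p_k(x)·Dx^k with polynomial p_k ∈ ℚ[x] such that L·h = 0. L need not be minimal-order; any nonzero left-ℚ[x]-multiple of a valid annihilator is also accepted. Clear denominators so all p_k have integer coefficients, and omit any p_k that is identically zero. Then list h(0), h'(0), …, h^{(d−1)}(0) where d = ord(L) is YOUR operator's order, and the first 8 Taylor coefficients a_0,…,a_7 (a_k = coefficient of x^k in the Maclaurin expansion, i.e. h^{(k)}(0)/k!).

f: a_k = -2, 0, 1, 0, -1/12, 0, 1/360, 0, …
g: a_k = 4, 8, 16, 32, 64, 128, 256, 512, …
Weyl lclm of L_f,L_g ⇒ L₀ (ord ≤ 3).
∫: right-multiply L₀ by Dx.
L = (-50 + 8·x - 8·x^2)·Dx + (9 - 22·x + 12·x^2 - 8·x^3)·Dx^2 + (-50 + 8·x - 8·x^2)·Dx^3 + (9 - 22·x + 12·x^2 - 8·x^3)·Dx^4  (order 4).
h: a_k = 0, 2, 4, 17/3, 8, 767/60, 64/3, 92161/2520, …
ICs: h(0) = 0, h′(0) = 2, h′′(0) = 8, h′′′(0) = 34.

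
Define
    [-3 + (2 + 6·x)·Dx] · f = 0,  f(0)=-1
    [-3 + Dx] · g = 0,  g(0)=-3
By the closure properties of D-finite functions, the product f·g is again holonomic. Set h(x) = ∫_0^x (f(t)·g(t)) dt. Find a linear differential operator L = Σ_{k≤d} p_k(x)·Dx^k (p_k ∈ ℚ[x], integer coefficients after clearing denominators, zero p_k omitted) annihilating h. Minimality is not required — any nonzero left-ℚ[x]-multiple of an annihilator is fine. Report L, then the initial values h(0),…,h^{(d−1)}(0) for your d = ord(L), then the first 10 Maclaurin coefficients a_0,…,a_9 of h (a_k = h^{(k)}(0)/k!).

f: a_k = -1, -3/2, 9/8, -27/16, 405/128, -1701/256, 15309/1024, -72171/2048, 2814669/32768, -14073345/65536, …
g: a_k = -3, -9, -27/2, -27/2, -81/8, -243/40, -243/80, -729/560, -2187/4480, -729/4480, …
L₀ := L_f ⊗_s L_g (sym. prod.), ord ≤ 1.
h=∫h₀ ⇒ L = L₀·Dx.
L = (-9 - 18·x)·Dx + (2 + 6·x)·Dx^2  (order 2).
h: a_k = 0, 3, 27/4, 63/8, 459/64, 2673/640, 8667/2560, -21627/35840, 2456001/573440, -9610893/1146880, …
ICs: h(0) = 0, h′(0) = 3.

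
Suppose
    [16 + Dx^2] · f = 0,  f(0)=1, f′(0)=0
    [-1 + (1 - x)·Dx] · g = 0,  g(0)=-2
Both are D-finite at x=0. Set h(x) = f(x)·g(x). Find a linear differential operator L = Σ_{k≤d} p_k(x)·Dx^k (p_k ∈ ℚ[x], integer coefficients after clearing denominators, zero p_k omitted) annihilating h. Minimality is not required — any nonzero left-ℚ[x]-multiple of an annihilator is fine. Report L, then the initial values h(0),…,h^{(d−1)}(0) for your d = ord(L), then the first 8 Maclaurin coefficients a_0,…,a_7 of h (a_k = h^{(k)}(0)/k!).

f: a_k = 1, 0, -8, 0, 32/3, 0, -256/45, 0, …
g: a_k = -2, -2, -2, -2, -2, -2, -2, -2, …
f·g: L₀ = L_f ⊗_s L_g, ord ≤ 2·1.
L = (-16 + 16·x) + 2·Dx + (-1 + x)·Dx^2  (order 2).
h: a_k = -2, -2, 14, 14, -22/3, -22/3, 182/45, 182/45, …
ICs: h(0) = -2, h′(0) = -2.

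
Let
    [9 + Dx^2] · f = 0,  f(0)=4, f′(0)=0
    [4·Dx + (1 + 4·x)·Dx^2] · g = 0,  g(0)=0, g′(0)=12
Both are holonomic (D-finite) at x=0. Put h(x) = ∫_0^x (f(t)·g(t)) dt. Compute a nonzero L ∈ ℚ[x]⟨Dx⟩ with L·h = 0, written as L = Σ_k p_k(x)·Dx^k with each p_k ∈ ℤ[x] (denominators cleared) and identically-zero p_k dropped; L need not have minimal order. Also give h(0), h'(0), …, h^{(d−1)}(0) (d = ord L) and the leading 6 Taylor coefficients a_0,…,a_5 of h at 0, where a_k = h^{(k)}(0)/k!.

L = (-2043 - 1296·x + 44064·x^2 + 186624·x^3 + 186624·x^4)·Dx + (72 + 5472·x + 31104·x^2 + 41472·x^3)·Dx^2 + (-182 + 864·x + 12096·x^2 + 41472·x^3 + 41472·x^4)·Dx^3 + (8 + 608·x + 3456·x^2 + 4608·x^3)·Dx^4 + (5 + 112·x + 800·x^2 + 2304·x^3 + 2304·x^4)·Dx^5  (order 5).
h: a_k = 0, 0, 24, -32, 10, -336/5, …
ICs: h(0) = 0, h′(0) = 0, h′′(0) = 48, h′′′(0) = -192, h′′′′(0) = 240.

f: a_k = 4, 0, -18, 0, 27/2, 0, …
g: a_k = 0, 12, -24, 64, -192, 3072/5, …
Sym-product of L_f,L_g gives L₀ (≤ ord 4).
h=∫₀ˣh₀: take L = L₀·Dx.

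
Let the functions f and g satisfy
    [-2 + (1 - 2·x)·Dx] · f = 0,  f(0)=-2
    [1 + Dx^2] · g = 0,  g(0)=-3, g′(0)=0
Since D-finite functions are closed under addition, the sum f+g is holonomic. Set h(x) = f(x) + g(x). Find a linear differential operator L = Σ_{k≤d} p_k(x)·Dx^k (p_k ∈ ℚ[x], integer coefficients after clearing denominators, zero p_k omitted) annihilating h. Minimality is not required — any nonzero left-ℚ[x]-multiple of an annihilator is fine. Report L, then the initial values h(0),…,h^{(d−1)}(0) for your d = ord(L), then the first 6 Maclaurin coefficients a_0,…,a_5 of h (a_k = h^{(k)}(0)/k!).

L = (50 - 8·x + 8·x^2) + (-9 + 22·x - 12·x^2 + 8·x^3)·Dx + (50 - 8·x + 8·x^2)·Dx^2 + (-9 + 22·x - 12·x^2 + 8·x^3)·Dx^3  (order 3).
h: a_k = -5, -4, -13/2, -16, -257/8, -64, …
ICs: h(0) = -5, h′(0) = -4, h′′(0) = -13.

f: a_k = -2, -4, -8, -16, -32, -64, …
g: a_k = -3, 0, 3/2, 0, -1/8, 0, …
f+g: L₀ = lclm(L_f,L_g), ord ≤ 1+2.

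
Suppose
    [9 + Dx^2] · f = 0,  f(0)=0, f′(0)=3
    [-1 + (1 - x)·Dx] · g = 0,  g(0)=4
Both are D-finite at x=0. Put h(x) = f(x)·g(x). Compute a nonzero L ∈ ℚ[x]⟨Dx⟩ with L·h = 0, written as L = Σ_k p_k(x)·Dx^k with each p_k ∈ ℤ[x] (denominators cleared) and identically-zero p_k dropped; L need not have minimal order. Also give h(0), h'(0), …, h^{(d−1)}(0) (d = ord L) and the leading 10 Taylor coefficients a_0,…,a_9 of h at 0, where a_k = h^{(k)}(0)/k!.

L = (-9 + 9·x) + 2·Dx + (-1 + x)·Dx^2  (order 2).
h: a_k = 0, 12, 12, -6, -6, 21/10, 21/10, 51/140, 51/140, 93/160, …
ICs: h(0) = 0, h′(0) = 12.

f: a_k = 0, 3, 0, -9/2, 0, 81/40, 0, -243/560, 0, 243/4480, …
g: a_k = 4, 4, 4, 4, 4, 4, 4, 4, 4, 4, …
L₀ := L_f ⊗_s L_g (sym. prod.), ord ≤ 2.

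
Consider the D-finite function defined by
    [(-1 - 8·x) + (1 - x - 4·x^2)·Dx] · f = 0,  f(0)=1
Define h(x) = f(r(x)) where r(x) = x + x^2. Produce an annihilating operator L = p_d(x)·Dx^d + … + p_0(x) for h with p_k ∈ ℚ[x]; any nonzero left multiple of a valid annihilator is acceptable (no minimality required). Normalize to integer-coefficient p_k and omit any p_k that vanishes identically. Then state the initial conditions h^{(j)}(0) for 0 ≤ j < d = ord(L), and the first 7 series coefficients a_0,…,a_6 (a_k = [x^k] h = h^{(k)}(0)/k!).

L = (1 + 10·x + 24·x^2 + 16·x^3) + (-1 + x + 5·x^2 + 8·x^3 + 4·x^4)·Dx  (order 1).
h: a_k = 1, 1, 6, 19, 61, 208, 689, …
ICs: h(0) = 1.

f: a_k = 1, 1, 5, 9, 29, 65, 181, …
Substitute x→r, Dx→(1/r')Dx; clear ⇒ L₀.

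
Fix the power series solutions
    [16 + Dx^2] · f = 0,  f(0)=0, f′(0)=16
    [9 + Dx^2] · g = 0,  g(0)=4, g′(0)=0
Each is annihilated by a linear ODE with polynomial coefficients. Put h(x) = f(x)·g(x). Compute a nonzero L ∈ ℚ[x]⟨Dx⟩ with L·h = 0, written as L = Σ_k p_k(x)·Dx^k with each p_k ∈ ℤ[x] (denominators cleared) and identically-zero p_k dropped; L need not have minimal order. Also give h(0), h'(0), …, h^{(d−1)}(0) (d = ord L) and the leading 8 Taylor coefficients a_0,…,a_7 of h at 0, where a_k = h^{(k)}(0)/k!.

f: a_k = 0, 16, 0, -128/3, 0, 512/15, 0, -4096/315, …
g: a_k = 4, 0, -18, 0, 27/2, 0, -81/20, 0, …
f·g: L₀ = L_f ⊗_s L_g, ord ≤ 2·2.
L = 49 + 50·Dx^2 + Dx^4  (order 4).
h: a_k = 0, 64, 0, -1376/3, 0, 16808/15, 0, -411772/315, …
ICs: h(0) = 0, h′(0) = 64, h′′(0) = 0, h′′′(0) = -2752.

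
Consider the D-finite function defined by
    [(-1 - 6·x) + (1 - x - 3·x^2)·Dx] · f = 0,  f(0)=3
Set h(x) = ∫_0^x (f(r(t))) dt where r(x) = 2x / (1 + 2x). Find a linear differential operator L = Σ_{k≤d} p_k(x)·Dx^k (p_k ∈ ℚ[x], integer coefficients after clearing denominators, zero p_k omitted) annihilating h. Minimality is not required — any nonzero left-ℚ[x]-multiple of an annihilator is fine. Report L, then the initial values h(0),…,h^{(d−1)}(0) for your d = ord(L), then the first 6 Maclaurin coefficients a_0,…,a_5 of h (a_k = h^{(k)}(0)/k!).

f: a_k = 3, 3, 12, 21, 57, 120, …
Change of var in L_f (x↦r) gives L₀.
h=∫h₀ ⇒ L = L₀·Dx.
L = (2 + 28·x)·Dx + (-1 - 4·x + 8·x^2 + 24·x^3)·Dx^2  (order 2).
h: a_k = 0, 3, 3, 12, 0, 432/5, …
ICs: h(0) = 0, h′(0) = 3.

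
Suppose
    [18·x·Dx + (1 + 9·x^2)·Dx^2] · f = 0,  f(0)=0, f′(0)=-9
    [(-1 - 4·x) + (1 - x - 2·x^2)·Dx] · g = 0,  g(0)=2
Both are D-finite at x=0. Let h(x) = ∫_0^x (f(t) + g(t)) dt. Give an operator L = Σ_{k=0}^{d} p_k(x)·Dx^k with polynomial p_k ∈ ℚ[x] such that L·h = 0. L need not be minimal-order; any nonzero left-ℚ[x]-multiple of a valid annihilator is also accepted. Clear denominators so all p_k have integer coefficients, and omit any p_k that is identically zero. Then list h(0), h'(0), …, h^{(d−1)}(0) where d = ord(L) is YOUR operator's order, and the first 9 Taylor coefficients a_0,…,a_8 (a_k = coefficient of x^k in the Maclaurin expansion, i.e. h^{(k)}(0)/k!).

L = (18 - 72·x - 918·x^2 - 1872·x^3 - 4608·x^4 - 1296·x^6)·Dx^2 + (-8 - 30·x - 278·x^3 - 1788·x^4 - 3216·x^5 - 324·x^6 - 1296·x^7)·Dx^3 + (1 + 4·x + 24·x^2 + 4·x^3 + 103·x^4 - 300·x^5 - 312·x^6 - 108·x^7 - 216·x^8)·Dx^4  (order 4).
h: a_k = 0, 2, -7/2, 2, 37/4, 22/5, -173/10, 86/7, 7751/56, …
ICs: h(0) = 0, h′(0) = 2, h′′(0) = -7, h′′′(0) = 12.

f: a_k = 0, -9, 0, 27, 0, -729/5, 0, 6561/7, 0, …
g: a_k = 2, 2, 6, 10, 22, 42, 86, 170, 342, …
h₀=f+g: left-lcm gives L₀, ord ≤ 3.
∫: right-multiply L₀ by Dx.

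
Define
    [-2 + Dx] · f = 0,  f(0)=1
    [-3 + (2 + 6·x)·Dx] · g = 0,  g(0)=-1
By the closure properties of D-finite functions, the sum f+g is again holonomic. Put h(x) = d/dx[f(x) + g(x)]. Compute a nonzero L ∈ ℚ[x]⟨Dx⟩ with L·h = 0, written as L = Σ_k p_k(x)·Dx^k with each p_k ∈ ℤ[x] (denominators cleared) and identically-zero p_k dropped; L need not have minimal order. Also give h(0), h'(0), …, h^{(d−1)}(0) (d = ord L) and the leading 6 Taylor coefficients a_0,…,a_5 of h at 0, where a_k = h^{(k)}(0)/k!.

L = (-78 - 72·x) + (11 - 96·x - 144·x^2)·Dx + (14 + 66·x + 72·x^2)·Dx^2  (order 2).
h: a_k = 1/2, 25/4, -17/16, 1471/96, -24491/768, 693001/7680, …
ICs: h(0) = 1/2, h′(0) = 25/4.

f: a_k = 1, 2, 2, 4/3, 2/3, 4/15, …
g: a_k = -1, -3/2, 9/8, -27/16, 405/128, -1701/256, …
L₀ := lclm(L_f,L_g); ord L₀ ≤ 1+1.
Derive L from L₀ (diff closure).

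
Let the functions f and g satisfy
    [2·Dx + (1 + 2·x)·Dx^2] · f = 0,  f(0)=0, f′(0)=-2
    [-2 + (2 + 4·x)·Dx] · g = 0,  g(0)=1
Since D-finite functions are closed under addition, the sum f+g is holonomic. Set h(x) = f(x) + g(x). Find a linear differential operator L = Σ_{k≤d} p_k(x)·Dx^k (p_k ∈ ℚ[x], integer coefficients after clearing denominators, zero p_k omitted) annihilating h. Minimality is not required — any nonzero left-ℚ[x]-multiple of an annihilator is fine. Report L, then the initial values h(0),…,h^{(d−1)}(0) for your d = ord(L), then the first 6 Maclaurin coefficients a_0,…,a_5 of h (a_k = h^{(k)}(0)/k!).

L = 2·Dx + (5 + 10·x)·Dx^2 + (1 + 4·x + 4·x^2)·Dx^3  (order 3).
h: a_k = 1, -1, 3/2, -13/6, 27/8, -221/40, …
ICs: h(0) = 1, h′(0) = -1, h′′(0) = 3.

f: a_k = 0, -2, 2, -8/3, 4, -32/5, …
g: a_k = 1, 1, -1/2, 1/2, -5/8, 7/8, …
f+g: L₀ = lclm(L_f,L_g), ord ≤ 2+1.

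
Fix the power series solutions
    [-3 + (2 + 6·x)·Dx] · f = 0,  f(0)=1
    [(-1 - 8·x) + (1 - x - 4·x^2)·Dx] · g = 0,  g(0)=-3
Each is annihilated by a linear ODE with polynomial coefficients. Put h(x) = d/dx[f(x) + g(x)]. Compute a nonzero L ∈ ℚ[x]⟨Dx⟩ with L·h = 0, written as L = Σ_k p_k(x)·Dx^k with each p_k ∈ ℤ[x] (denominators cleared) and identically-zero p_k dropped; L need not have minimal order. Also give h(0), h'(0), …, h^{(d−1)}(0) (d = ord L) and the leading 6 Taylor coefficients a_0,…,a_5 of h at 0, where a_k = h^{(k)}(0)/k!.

f: a_k = 1, 3/2, -9/8, 27/16, -405/128, 1701/256, …
g: a_k = -3, -3, -15, -27, -87, -195, …
L₀ := lclm(L_f,L_g); ord L₀ ≤ 1+1.
Differentiate: ansatz ord ≤ ord L₀ ⇒ L.
L = (-594 - 4230·x - 12960·x^2 - 14400·x^3 - 17280·x^4) + (-189 - 3054·x - 16389·x^2 - 38544·x^3 - 55440·x^4 - 51840·x^5)·Dx + (46 + 350·x + 794·x^2 - 198·x^3 - 5376·x^4 - 13920·x^5 - 11520·x^6)·Dx^2  (order 2).
h: a_k = -3/2, -129/4, -1215/16, -11541/32, -241095/256, -1714023/512, …
ICs: h(0) = -3/2, h′(0) = -129/4.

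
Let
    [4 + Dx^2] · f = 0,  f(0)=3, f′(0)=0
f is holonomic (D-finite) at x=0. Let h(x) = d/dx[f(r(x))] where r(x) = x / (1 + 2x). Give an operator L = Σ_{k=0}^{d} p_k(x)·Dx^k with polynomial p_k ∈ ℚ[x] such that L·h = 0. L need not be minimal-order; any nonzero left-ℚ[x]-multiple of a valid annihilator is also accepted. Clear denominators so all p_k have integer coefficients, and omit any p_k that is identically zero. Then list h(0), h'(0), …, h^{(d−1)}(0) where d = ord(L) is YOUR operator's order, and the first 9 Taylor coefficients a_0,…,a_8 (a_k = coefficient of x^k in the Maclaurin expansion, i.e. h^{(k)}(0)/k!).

L = (28 + 96·x + 96·x^2) + (12 + 72·x + 144·x^2 + 96·x^3)·Dx + (1 + 8·x + 24·x^2 + 32·x^3 + 16·x^4)·Dx^2  (order 2).
h: a_k = 0, -12, 72, -280, 880, -12008/5, 29232/5, -267184/21, 843936/35, …
ICs: h(0) = 0, h′(0) = -12.

f: a_k = 3, 0, -6, 0, 2, 0, -4/15, 0, 2/105, …
Change of var in L_f (x↦r) gives L₀.
h=h₀': d/dx-closure on L₀ ⇒ L.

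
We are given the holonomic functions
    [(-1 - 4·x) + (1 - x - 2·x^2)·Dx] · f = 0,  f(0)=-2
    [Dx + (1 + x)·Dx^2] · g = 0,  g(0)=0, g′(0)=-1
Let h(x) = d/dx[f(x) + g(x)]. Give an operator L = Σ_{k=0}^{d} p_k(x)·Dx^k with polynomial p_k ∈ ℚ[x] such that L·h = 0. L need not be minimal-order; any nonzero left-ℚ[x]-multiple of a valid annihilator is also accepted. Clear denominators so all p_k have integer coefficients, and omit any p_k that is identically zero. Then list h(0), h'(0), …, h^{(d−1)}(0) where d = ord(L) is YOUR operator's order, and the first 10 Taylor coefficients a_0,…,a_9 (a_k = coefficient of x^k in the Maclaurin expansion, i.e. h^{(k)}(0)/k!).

f: a_k = -2, -2, -6, -10, -22, -42, -86, -170, -342, -682, …
g: a_k = 0, -1, 1/2, -1/3, 1/4, -1/5, 1/6, -1/7, 1/8, -1/9, …
Sum ⇒ L₀ = lclm(L_f,L_g) in ℚ(x)⟨Dx⟩.
h=h₀': d/dx-closure on L₀ ⇒ L.
L = (42 + 144·x + 144·x^2 + 96·x^3) + (28 + 172·x + 312·x^2 + 328·x^3 + 160·x^4)·Dx + (-7 - 14·x + 5·x^2 + 56·x^3 + 76·x^4 + 32·x^5)·Dx^2  (order 2).
h: a_k = -3, -11, -31, -87, -211, -515, -1191, -2735, -6139, -13659, …
ICs: h(0) = -3, h′(0) = -11.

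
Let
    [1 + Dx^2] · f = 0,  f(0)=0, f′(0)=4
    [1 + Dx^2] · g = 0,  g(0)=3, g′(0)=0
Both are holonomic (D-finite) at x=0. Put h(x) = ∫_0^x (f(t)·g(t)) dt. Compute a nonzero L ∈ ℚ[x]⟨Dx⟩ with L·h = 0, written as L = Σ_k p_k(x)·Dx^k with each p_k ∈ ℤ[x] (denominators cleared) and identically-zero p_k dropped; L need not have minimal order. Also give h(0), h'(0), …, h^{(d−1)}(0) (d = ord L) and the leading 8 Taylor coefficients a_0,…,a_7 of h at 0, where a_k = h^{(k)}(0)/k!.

L = 4·Dx^2 + Dx^4  (order 4).
h: a_k = 0, 0, 6, 0, -2, 0, 4/15, 0, …
ICs: h(0) = 0, h′(0) = 0, h′′(0) = 12, h′′′(0) = 0.

f: a_k = 0, 4, 0, -2/3, 0, 1/30, 0, -1/1260, …
g: a_k = 3, 0, -3/2, 0, 1/8, 0, -1/240, 0, …
Product ⇒ symmetric product L₀, ord ≤ 4.
h=∫₀ˣh₀: take L = L₀·Dx.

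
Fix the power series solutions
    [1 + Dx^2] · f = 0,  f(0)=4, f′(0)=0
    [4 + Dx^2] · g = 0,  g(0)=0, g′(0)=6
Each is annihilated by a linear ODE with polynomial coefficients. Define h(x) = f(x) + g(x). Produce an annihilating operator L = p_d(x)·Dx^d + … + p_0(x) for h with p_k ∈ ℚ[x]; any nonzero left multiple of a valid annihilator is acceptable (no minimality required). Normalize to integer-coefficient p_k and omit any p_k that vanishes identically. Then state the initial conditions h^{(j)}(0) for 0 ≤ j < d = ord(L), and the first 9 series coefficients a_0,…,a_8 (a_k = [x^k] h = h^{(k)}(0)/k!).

L = 4 + 5·Dx^2 + Dx^4  (order 4).
h: a_k = 4, 6, -2, -4, 1/6, 4/5, -1/180, -8/105, 1/10080, …
ICs: h(0) = 4, h′(0) = 6, h′′(0) = -4, h′′′(0) = -24.

f: a_k = 4, 0, -2, 0, 1/6, 0, -1/180, 0, 1/10080, …
g: a_k = 0, 6, 0, -4, 0, 4/5, 0, -8/105, 0, …
Sum ⇒ L₀ = lclm(L_f,L_g) in ℚ(x)⟨Dx⟩.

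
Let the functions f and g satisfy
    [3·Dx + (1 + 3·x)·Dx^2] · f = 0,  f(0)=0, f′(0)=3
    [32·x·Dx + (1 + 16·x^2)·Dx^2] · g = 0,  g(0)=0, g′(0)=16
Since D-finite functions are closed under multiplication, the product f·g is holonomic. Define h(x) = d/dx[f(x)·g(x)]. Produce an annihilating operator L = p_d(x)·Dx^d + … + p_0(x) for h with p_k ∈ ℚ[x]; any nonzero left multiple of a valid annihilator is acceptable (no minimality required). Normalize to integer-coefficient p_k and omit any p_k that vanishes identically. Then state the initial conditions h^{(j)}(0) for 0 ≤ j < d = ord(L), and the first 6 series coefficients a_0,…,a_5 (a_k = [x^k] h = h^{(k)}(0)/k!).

f: a_k = 0, 3, -9/2, 9, -81/4, 243/5, …
g: a_k = 0, 16, 0, -256/3, 0, 4096/5, …
Sym-product of L_f,L_g gives L₀ (≤ ord 4).
Differentiate: ansatz ord ≤ ord L₀ ⇒ L.
L = (15744 + 89280·x + 811008·x^2 + 5299200·x^3 + 13271040·x^4 + 17252352·x^5 + 21233664·x^7) + (4258 + 91200·x + 775488·x^2 + 4635648·x^3 + 18247680·x^4 + 41140224·x^5 + 46448640·x^6 + 21233664·x^7 + 74317824·x^8)·Dx + (492 + 12548·x + 131328·x^2 + 747968·x^3 + 3219456·x^4 + 10146816·x^5 + 21233664·x^6 + 24920064·x^7 + 21233664·x^8 + 42467328·x^9)·Dx^2 + (73 + 822·x + 6161·x^2 + 34944·x^3 + 151168·x^4 + 500736·x^5 + 1322496·x^6 + 2654208·x^7 + 3244032·x^8 + 3538944·x^9 + 5308416·x^10)·Dx^3  (order 3).
h: a_k = 0, 96, -216, -448, 300, 74016/5, …
ICs: h(0) = 0, h′(0) = 96, h′′(0) = -432.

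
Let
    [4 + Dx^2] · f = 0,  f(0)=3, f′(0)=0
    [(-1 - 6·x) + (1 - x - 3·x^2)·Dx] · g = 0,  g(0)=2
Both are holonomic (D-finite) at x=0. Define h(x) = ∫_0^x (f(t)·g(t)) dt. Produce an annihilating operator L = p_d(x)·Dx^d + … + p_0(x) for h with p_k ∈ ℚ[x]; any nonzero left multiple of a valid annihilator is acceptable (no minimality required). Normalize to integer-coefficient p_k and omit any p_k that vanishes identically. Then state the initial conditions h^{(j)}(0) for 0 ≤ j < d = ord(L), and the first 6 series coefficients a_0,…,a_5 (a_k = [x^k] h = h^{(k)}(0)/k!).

L = (2 + 4·x + 12·x^2)·Dx + (2 + 12·x)·Dx^2 + (-1 + x + 3·x^2)·Dx^3  (order 3).
h: a_k = 0, 6, 3, 4, 15/2, 14, …
ICs: h(0) = 0, h′(0) = 6, h′′(0) = 6.

f: a_k = 3, 0, -6, 0, 2, 0, …
g: a_k = 2, 2, 8, 14, 38, 80, …
Sym-product of L_f,L_g gives L₀ (≤ ord 2).
h=∫h₀ ⇒ L = L₀·Dx.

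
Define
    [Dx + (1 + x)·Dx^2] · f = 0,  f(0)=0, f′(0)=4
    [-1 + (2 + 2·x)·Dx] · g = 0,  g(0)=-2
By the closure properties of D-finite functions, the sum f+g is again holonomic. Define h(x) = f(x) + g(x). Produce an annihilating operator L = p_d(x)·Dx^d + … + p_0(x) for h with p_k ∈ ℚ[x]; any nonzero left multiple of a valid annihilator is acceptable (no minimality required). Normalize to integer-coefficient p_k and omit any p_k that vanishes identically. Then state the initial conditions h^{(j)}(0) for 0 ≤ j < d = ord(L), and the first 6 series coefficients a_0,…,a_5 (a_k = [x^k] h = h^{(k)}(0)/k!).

f: a_k = 0, 4, -2, 4/3, -1, 4/5, …
g: a_k = -2, -1, 1/4, -1/8, 5/64, -7/128, …
L₀ := lclm(L_f,L_g); ord L₀ ≤ 2+1.
L = Dx + (5 + 5·x)·Dx^2 + (2 + 4·x + 2·x^2)·Dx^3  (order 3).
h: a_k = -2, 3, -7/4, 29/24, -59/64, 477/640, …
ICs: h(0) = -2, h′(0) = 3, h′′(0) = -7/2.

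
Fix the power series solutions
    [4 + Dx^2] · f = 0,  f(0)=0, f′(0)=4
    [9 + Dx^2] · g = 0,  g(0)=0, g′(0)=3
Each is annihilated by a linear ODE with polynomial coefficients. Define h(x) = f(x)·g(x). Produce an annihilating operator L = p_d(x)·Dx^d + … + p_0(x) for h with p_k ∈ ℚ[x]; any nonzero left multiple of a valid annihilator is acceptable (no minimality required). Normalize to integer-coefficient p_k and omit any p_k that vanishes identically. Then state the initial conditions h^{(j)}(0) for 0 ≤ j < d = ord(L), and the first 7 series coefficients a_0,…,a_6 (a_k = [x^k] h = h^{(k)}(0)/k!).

L = 25 + 26·Dx^2 + Dx^4  (order 4).
h: a_k = 0, 0, 12, 0, -26, 0, 217/10, …
ICs: h(0) = 0, h′(0) = 0, h′′(0) = 24, h′′′(0) = 0.

f: a_k = 0, 4, 0, -8/3, 0, 8/15, 0, …
g: a_k = 0, 3, 0, -9/2, 0, 81/40, 0, …
L₀ := L_f ⊗_s L_g (sym. prod.), ord ≤ 4.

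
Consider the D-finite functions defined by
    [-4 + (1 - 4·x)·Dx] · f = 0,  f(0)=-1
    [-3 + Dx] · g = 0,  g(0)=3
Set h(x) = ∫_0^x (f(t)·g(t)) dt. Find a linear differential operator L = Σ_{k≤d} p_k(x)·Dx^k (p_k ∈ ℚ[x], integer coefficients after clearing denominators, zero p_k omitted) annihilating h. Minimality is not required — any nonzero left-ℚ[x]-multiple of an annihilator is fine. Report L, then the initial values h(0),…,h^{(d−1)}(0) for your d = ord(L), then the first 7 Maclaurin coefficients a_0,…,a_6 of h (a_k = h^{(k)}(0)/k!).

f: a_k = -1, -4, -16, -64, -256, -1024, -4096, …
g: a_k = 3, 9, 27/2, 27/2, 81/8, 243/40, 243/80, …
Product ⇒ symmetric product L₀, ord ≤ 1.
h=∫h₀ ⇒ L = L₀·Dx.
L = (7 - 12·x)·Dx + (-1 + 4·x)·Dx^2  (order 2).
h: a_k = 0, -3, -21/2, -65/2, -807/8, -12993/40, -86701/80, …
ICs: h(0) = 0, h′(0) = -3.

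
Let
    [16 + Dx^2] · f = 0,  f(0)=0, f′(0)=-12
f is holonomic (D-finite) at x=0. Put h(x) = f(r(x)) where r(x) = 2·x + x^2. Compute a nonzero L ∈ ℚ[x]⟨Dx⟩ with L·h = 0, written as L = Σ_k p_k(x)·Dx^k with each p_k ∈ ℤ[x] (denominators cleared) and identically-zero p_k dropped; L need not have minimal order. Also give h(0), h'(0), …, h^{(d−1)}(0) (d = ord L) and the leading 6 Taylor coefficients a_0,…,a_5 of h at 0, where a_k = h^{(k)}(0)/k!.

f: a_k = 0, -12, 0, 32, 0, -128/5, …
Substitute x→r, Dx→(1/r')Dx; clear ⇒ L₀.
L = (64 + 192·x + 192·x^2 + 64·x^3) - Dx + (1 + x)·Dx^2  (order 2).
h: a_k = 0, -24, -12, 256, 384, -3136/5, …
ICs: h(0) = 0, h′(0) = -24.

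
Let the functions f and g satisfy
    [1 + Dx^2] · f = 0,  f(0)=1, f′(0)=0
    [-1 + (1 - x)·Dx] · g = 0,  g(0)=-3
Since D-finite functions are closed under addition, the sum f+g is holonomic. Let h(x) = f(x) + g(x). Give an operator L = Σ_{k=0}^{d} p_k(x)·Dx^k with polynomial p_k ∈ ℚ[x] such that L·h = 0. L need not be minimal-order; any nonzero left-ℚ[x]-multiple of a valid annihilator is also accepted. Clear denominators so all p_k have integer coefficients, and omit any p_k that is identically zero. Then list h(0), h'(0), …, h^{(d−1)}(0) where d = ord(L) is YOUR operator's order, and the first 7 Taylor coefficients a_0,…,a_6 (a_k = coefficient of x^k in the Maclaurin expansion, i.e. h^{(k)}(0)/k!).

f: a_k = 1, 0, -1/2, 0, 1/24, 0, -1/720, …
g: a_k = -3, -3, -3, -3, -3, -3, -3, …
Sum ⇒ L₀ = lclm(L_f,L_g) in ℚ(x)⟨Dx⟩.
L = (-7 + 2·x - x^2) + (3 - 5·x + 3·x^2 - x^3)·Dx + (-7 + 2·x - x^2)·Dx^2 + (3 - 5·x + 3·x^2 - x^3)·Dx^3  (order 3).
h: a_k = -2, -3, -7/2, -3, -71/24, -3, -2161/720, …
ICs: h(0) = -2, h′(0) = -3, h′′(0) = -7.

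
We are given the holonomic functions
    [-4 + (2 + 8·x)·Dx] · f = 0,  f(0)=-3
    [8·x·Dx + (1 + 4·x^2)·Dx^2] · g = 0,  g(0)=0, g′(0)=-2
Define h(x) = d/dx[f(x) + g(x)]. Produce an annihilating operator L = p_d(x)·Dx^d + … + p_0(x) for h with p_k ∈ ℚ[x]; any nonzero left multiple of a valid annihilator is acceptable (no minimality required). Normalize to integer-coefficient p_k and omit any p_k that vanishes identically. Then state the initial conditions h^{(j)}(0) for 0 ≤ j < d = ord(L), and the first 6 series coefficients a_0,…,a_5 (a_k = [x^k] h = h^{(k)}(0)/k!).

f: a_k = -3, -6, 6, -12, 30, -84, …
g: a_k = 0, -2, 0, 8/3, 0, -32/5, …
Sum ⇒ L₀ = lclm(L_f,L_g) in ℚ(x)⟨Dx⟩.
h=h₀': d/dx-closure on L₀ ⇒ L.
L = (-8 - 80·x + 96·x^2 + 192·x^3) + (-10 - 32·x - 64·x^2 + 384·x^3 + 672·x^4)·Dx + (-1 + 24·x^2 + 48·x^3 + 112·x^4 + 192·x^5)·Dx^2  (order 2).
h: a_k = -8, 12, -28, 120, -452, 1512, …
ICs: h(0) = -8, h′(0) = 12.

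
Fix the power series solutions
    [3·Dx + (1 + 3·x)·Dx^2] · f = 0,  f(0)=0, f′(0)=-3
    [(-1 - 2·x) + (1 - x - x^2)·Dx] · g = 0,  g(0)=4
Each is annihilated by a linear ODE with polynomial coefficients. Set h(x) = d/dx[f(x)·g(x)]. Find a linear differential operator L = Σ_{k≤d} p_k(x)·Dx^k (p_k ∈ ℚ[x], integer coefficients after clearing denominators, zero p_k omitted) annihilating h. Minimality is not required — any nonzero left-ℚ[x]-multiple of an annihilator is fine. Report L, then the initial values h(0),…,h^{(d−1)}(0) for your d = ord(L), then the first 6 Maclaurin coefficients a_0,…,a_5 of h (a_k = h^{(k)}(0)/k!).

L = (102 + 270·x + 324·x^2) + (-3 + 93·x + 324·x^2 + 252·x^3)·Dx + (-5 - 22·x - 4·x^2 + 63·x^3 + 36·x^4)·Dx^2  (order 2).
h: a_k = -12, 12, -126, 180, -957, 10188/5, …
ICs: h(0) = -12, h′(0) = 12.

f: a_k = 0, -3, 9/2, -9, 81/4, -243/5, …
g: a_k = 4, 4, 8, 12, 20, 32, …
f·g: L₀ = L_f ⊗_s L_g, ord ≤ 2·1.
Derive L from L₀ (diff closure).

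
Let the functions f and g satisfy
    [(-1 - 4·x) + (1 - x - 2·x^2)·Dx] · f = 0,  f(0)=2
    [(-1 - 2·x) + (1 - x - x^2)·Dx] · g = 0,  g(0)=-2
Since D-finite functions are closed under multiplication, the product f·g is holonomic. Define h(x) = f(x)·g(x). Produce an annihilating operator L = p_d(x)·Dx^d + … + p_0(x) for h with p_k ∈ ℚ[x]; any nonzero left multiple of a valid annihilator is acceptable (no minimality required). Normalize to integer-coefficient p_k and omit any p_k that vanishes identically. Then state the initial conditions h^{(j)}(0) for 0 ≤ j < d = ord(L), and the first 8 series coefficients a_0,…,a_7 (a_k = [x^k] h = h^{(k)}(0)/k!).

f: a_k = 2, 2, 6, 10, 22, 42, 86, 170, …
g: a_k = -2, -2, -4, -6, -10, -16, -26, -42, …
Product ⇒ symmetric product L₀, ord ≤ 1.
L = (-2 - 4·x + 9·x^2 + 8·x^3) + (1 - 2·x - 2·x^2 + 3·x^3 + 2·x^4)·Dx  (order 1).
h: a_k = -4, -8, -24, -52, -120, -256, -548, -1144, …
ICs: h(0) = -4.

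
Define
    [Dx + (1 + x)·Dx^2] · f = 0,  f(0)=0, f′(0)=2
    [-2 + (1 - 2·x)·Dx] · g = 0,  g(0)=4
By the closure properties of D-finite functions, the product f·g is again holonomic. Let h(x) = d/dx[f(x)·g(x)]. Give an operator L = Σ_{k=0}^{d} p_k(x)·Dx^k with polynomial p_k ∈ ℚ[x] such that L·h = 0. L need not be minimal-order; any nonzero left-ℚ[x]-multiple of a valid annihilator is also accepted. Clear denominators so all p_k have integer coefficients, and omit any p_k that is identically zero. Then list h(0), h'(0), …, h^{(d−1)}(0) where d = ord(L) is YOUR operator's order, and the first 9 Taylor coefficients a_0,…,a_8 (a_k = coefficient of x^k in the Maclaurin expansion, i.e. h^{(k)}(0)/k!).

L = 8 + (4 + 10·x)·Dx + (-1 + x + 2·x^2)·Dx^2  (order 2).
h: a_k = 8, 24, 80, 616/3, 1564/3, 6216/5, 14544/5, 232424/35, 523234/35, …
ICs: h(0) = 8, h′(0) = 24.

f: a_k = 0, 2, -1, 2/3, -1/2, 2/5, -1/3, 2/7, -1/4, …
g: a_k = 4, 8, 16, 32, 64, 128, 256, 512, 1024, …
Sym-product of L_f,L_g gives L₀ (≤ ord 2).
h=h₀': d/dx-closure on L₀ ⇒ L.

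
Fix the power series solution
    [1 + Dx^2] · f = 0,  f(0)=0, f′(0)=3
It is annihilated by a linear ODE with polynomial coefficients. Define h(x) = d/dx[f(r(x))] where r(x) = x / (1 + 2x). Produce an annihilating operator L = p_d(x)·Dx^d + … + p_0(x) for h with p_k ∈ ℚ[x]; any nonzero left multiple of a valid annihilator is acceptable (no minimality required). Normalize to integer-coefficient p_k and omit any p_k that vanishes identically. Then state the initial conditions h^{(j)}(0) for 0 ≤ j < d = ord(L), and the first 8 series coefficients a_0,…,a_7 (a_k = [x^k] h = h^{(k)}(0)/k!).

f: a_k = 0, 3, 0, -1/2, 0, 1/40, 0, -1/1680, …
f∘r: x↦r, Dx↦Dx/r' in L_f ⇒ L₀.
Differentiate: ansatz ord ≤ ord L₀ ⇒ L.
L = (25 + 96·x + 96·x^2) + (12 + 72·x + 144·x^2 + 96·x^3)·Dx + (1 + 8·x + 24·x^2 + 32·x^3 + 16·x^4)·Dx^2  (order 2).
h: a_k = 3, -12, 69/2, -84, 1441/8, -675/2, 123479/240, -6599/15, …
ICs: h(0) = 3, h′(0) = -12.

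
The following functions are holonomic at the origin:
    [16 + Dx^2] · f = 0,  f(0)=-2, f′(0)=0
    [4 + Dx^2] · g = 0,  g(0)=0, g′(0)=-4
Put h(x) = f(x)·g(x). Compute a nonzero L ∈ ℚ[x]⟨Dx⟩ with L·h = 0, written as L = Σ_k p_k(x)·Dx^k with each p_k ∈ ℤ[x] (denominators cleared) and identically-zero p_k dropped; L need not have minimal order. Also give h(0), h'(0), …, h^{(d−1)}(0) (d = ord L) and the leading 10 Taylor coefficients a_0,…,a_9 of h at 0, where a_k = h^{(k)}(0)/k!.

f: a_k = -2, 0, 16, 0, -64/3, 0, 512/45, 0, -1024/315, 0, …
g: a_k = 0, -4, 0, 8/3, 0, -8/15, 0, 16/315, 0, -8/2835, …
f·g: L₀ = L_f ⊗_s L_g, ord ≤ 2·2.
L = 144 + 40·Dx^2 + Dx^4  (order 4).
h: a_k = 0, 8, 0, -208/3, 0, 1936/15, 0, -34976/315, 0, 157456/2835, …
ICs: h(0) = 0, h′(0) = 8, h′′(0) = 0, h′′′(0) = -416.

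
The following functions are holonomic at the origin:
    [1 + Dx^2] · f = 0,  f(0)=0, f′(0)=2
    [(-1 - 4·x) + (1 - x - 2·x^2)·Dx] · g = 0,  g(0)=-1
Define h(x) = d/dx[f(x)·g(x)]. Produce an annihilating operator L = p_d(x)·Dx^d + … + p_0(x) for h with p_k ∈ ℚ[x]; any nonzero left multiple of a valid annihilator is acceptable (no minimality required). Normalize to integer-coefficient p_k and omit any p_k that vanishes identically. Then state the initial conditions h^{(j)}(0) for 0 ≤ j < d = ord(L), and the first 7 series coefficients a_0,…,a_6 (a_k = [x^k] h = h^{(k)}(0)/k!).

L = (31 - 2·x - 3·x^2 + 4·x^3 + 4·x^4) + (10 + 42·x + 12·x^2 + 16·x^3)·Dx + (-3 + 2·x + 5·x^2 + 4·x^3 + 4·x^4)·Dx^2  (order 2).
h: a_k = -2, -4, -17, -116/3, -1261/12, -2421/10, -41521/72, …
ICs: h(0) = -2, h′(0) = -4.

f: a_k = 0, 2, 0, -1/3, 0, 1/60, 0, …
g: a_k = -1, -1, -3, -5, -11, -21, -43, …
Sym-product of L_f,L_g gives L₀ (≤ ord 2).
h=h₀': d/dx-closure on L₀ ⇒ L.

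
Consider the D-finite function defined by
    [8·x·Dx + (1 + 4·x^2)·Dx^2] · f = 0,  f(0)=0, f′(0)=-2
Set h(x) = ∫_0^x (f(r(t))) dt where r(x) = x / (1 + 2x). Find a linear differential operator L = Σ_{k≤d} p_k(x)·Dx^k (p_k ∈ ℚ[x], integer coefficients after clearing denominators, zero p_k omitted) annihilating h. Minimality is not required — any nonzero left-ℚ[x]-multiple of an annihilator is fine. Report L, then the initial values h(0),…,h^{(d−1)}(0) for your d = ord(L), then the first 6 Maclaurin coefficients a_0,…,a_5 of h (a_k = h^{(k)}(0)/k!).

L = (4 + 16·x)·Dx^2 + (1 + 4·x + 8·x^2)·Dx^3  (order 3).
h: a_k = 0, 0, -1, 4/3, -4/3, 0, …
ICs: h(0) = 0, h′(0) = 0, h′′(0) = -2.

f: a_k = 0, -2, 0, 8/3, 0, -32/5, …
Change of var in L_f (x↦r) gives L₀.
h=∫₀ˣh₀: take L = L₀·Dx.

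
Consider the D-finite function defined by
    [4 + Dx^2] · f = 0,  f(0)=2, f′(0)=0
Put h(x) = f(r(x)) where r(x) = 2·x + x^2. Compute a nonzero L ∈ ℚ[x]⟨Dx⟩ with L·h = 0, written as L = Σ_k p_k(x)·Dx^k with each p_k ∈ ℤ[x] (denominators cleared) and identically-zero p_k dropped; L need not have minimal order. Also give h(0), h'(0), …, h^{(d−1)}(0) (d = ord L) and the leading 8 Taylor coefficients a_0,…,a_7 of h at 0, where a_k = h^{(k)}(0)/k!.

L = (16 + 48·x + 48·x^2 + 16·x^3) - Dx + (1 + x)·Dx^2  (order 2).
h: a_k = 2, 0, -16, -16, 52/3, 128/3, 928/45, -352/15, …
ICs: h(0) = 2, h′(0) = 0.

f: a_k = 2, 0, -4, 0, 4/3, 0, -8/45, 0, …
Substitute x→r, Dx→(1/r')Dx; clear ⇒ L₀.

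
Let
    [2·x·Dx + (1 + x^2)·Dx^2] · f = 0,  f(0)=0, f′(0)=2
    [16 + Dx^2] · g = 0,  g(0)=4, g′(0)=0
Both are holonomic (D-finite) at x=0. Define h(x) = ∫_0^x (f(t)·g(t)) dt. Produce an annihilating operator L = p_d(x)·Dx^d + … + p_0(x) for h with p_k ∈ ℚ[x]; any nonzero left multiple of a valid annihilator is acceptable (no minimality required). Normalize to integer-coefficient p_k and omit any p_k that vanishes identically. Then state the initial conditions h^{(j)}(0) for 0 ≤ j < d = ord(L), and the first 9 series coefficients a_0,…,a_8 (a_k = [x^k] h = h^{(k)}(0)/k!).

f: a_k = 0, 2, 0, -2/3, 0, 2/5, 0, -2/7, 0, …
g: a_k = 4, 0, -32, 0, 128/3, 0, -1024/45, 0, 2048/315, …
Sym-product of L_f,L_g gives L₀ (≤ ord 4).
Integrate: L := L₀·Dx.
L = (5440 + 19136·x^2 + 25856·x^4 + 16384·x^6 + 4096·x^8)·Dx + (1152·x + 3200·x^3 + 3072·x^5 + 1024·x^7)·Dx^2 + (612 + 2252·x^2 + 3168·x^4 + 2048·x^6 + 512·x^8)·Dx^3 + (72·x + 200·x^3 + 192·x^5 + 64·x^7)·Dx^4 + (17 + 66·x^2 + 97·x^4 + 64·x^6 + 16·x^8)·Dx^5  (order 5).
h: a_k = 0, 0, 4, 0, -50/3, 0, 812/45, 0, -3461/315, …
ICs: h(0) = 0, h′(0) = 0, h′′(0) = 8, h′′′(0) = 0, h′′′′(0) = -400.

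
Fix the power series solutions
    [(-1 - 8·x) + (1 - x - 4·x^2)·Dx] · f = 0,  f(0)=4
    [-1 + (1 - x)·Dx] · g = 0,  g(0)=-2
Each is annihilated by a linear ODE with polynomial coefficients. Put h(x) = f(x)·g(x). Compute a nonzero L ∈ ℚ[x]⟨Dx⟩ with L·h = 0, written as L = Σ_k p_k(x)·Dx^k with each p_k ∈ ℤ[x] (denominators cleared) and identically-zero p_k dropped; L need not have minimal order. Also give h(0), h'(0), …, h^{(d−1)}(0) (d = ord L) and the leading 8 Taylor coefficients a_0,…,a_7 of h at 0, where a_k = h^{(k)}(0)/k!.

L = (-2 - 6·x + 12·x^2) + (1 - 2·x - 3·x^2 + 4·x^3)·Dx  (order 1).
h: a_k = -8, -16, -56, -128, -360, -880, -2328, -5856, …
ICs: h(0) = -8.

f: a_k = 4, 4, 20, 36, 116, 260, 724, 1764, …
g: a_k = -2, -2, -2, -2, -2, -2, -2, -2, …
Sym-product of L_f,L_g gives L₀ (≤ ord 1).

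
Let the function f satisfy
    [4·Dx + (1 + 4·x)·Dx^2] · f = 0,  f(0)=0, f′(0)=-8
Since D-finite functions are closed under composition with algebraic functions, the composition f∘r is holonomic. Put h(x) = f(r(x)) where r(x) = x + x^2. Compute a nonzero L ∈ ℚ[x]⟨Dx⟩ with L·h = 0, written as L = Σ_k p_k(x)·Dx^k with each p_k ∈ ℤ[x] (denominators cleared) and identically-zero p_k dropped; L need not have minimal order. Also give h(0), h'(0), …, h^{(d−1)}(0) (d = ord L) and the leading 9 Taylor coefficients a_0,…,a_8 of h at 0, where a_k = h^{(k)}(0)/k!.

f: a_k = 0, -8, 16, -128/3, 128, -2048/5, 4096/3, -32768/7, 16384, …
L₀ from L_f via x↦r, Dx↦r'^{-1}Dx.
L = 2·Dx + (1 + 2·x)·Dx^2  (order 2).
h: a_k = 0, -8, 8, -32/3, 16, -128/5, 128/3, -512/7, 128, …
ICs: h(0) = 0, h′(0) = -8.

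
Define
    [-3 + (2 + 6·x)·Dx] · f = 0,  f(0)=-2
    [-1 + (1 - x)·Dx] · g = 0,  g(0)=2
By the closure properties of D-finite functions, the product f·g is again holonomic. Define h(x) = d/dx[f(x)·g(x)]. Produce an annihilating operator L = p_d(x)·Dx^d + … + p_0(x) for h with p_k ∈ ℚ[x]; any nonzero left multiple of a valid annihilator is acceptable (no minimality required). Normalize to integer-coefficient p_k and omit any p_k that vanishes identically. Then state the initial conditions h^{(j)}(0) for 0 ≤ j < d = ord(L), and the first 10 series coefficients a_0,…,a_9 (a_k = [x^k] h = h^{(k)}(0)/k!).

L = (11 + 90·x + 27·x^2) + (-10 - 26·x + 18·x^2 + 18·x^3)·Dx  (order 1).
h: a_k = -10, -11, -147/4, 13/8, -8375/64, 25827/128, -384671/512, 1935421/1024, -91822527/16384, 513690535/32768, …
ICs: h(0) = -10.

f: a_k = -2, -3, 9/4, -27/8, 405/64, -1701/128, 15309/512, -72171/1024, 2814669/16384, -14073345/32768, …
g: a_k = 2, 2, 2, 2, 2, 2, 2, 2, 2, 2, …
Sym-product of L_f,L_g gives L₀ (≤ ord 1).
Differentiate: ansatz ord ≤ ord L₀ ⇒ L.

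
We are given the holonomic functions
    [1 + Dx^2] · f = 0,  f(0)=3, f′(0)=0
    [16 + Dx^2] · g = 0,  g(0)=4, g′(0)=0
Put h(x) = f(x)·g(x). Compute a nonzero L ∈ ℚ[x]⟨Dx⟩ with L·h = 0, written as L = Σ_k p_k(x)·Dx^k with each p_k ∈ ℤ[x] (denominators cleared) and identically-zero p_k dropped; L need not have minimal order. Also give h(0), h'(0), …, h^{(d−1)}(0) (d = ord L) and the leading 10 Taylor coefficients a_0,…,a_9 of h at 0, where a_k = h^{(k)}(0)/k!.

f: a_k = 3, 0, -3/2, 0, 1/8, 0, -1/240, 0, 1/13440, 0, …
g: a_k = 4, 0, -32, 0, 128/3, 0, -1024/45, 0, 2048/315, 0, …
L₀ := L_f ⊗_s L_g (sym. prod.), ord ≤ 4.
L = 225 + 34·Dx^2 + Dx^4  (order 4).
h: a_k = 12, 0, -102, 0, 353/2, 0, -8177/60, 0, 198593/3360, 0, …
ICs: h(0) = 12, h′(0) = 0, h′′(0) = -204, h′′′(0) = 0.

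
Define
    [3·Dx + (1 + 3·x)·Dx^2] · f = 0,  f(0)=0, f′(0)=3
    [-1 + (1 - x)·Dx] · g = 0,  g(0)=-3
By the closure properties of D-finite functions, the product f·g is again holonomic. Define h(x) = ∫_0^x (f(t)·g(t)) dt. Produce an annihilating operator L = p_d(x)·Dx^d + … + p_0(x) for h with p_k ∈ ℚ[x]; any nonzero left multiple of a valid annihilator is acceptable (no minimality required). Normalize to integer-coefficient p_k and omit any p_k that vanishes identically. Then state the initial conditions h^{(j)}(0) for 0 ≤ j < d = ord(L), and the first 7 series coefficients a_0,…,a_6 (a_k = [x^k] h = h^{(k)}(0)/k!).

L = 3·Dx + (-1 + 9·x)·Dx^2 + (-1 - 2·x + 3·x^2)·Dx^3  (order 3).
h: a_k = 0, 0, -9/2, 3/2, -45/8, 153/20, -717/40, …
ICs: h(0) = 0, h′(0) = 0, h′′(0) = -9.

f: a_k = 0, 3, -9/2, 9, -81/4, 243/5, -243/2, …
g: a_k = -3, -3, -3, -3, -3, -3, -3, …
h₀=f·g: eliminate ⇒ L₀, order ≤ 2·1.
Integrate: L := L₀·Dx.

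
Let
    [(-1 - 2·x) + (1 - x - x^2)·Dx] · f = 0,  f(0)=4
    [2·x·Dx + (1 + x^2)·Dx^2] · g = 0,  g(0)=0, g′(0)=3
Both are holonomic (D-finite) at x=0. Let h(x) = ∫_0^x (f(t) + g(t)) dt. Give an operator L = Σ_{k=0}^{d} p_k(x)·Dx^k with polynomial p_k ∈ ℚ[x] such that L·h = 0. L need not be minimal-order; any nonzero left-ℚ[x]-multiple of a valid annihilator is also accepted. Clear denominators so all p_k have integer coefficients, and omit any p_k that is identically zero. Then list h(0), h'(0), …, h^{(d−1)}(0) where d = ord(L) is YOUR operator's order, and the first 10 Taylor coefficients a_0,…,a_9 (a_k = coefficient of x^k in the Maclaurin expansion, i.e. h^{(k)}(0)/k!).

L = (-4 + 16·x + 64·x^2 + 72·x^3 + 66·x^4 + 6·x^6)·Dx^2 + (10 + 24·x + 28·x^2 + 60·x^3 + 65·x^4 + 50·x^5 + 3·x^6 + 6·x^7)·Dx^3 + (-2 - 2·x - 2·x^2 + 8·x^3 + 5·x^4 + 11·x^5 + 6·x^6 + x^7 + x^8)·Dx^4  (order 4).
h: a_k = 0, 4, 7/2, 8/3, 11/4, 4, 163/30, 52/7, 585/56, 136/9, …
ICs: h(0) = 0, h′(0) = 4, h′′(0) = 7, h′′′(0) = 16.

f: a_k = 4, 4, 8, 12, 20, 32, 52, 84, 136, 220, …
g: a_k = 0, 3, 0, -1, 0, 3/5, 0, -3/7, 0, 1/3, …
h₀=f+g: left-lcm gives L₀, ord ≤ 3.
∫: right-multiply L₀ by Dx.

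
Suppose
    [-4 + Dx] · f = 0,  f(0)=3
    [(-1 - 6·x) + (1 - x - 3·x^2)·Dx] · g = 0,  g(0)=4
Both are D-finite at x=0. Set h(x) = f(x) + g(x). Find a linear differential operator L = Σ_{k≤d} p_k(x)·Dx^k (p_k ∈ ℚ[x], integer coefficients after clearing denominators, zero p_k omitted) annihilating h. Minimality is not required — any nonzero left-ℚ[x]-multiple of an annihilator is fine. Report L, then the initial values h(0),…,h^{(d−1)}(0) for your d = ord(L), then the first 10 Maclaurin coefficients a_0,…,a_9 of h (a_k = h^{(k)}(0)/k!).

L = (16 - 8·x + 360·x^2 + 288·x^3) + (8 - 50·x - 134·x^2 + 96·x^3 + 144·x^4)·Dx + (-3 + 13·x + 11·x^2 - 42·x^3 - 36·x^4)·Dx^2  (order 2).
h: a_k = 7, 16, 40, 60, 108, 928/5, 6076/15, 92164/105, 213872/105, 4383068/945, …
ICs: h(0) = 7, h′(0) = 16.

f: a_k = 3, 12, 24, 32, 32, 128/5, 256/15, 1024/105, 512/105, 2048/945, …
g: a_k = 4, 4, 16, 28, 76, 160, 388, 868, 2032, 4636, …
h₀=f+g: left-lcm gives L₀, ord ≤ 2.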